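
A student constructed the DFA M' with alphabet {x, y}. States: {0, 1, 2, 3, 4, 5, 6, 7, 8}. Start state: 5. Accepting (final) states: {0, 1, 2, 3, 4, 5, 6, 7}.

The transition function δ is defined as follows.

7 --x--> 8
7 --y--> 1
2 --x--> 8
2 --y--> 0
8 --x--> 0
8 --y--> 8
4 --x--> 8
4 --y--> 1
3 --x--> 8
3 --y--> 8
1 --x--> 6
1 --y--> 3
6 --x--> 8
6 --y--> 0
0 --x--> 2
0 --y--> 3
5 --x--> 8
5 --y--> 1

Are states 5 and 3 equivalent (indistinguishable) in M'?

No

States {4,7} cannot be reached from the start state, so discard them.
Initial partition by acceptance: {0,1,2,3,5,6} | {8}.
On input x, block {0,1,2,3,5,6} splits into {2,3,5,6} and {0,1}.
On input y, block {2,3,5,6} splits into {2,5,6} and {3}.
Stable partition: {2,5,6} | {8} | {0,1} | {3} — 4 equivalence classes.
5 and 3 end up in different blocks, so they are distinguishable. For instance, the string 'y' is accepted from only 5.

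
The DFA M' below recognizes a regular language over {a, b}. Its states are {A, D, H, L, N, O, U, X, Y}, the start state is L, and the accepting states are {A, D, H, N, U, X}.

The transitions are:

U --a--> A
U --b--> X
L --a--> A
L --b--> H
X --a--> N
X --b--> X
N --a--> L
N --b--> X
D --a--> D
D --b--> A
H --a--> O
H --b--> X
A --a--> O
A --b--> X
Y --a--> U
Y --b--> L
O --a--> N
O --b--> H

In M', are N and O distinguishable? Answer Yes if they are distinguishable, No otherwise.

First remove the unreachable states {D,U,Y}; 6 states remain.
Initial partition by acceptance: {A,H,N,X} | {L,O}.
Refine {A,H,N,X} on symbol a: members go to different blocks, giving {A,H,N} and {X}.
The partition is now stable with 3 blocks: {A,H,N} | {L,O} | {X}.
N and O end up in different blocks, so they are distinguishable. For instance, the string 'ε' is accepted from only N.

Yes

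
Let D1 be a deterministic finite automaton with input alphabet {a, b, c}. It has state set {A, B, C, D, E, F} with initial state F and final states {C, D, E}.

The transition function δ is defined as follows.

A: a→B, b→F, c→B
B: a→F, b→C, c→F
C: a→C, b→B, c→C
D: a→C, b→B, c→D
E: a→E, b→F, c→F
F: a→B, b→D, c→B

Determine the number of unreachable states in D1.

2

No path from F leads to A, E; the other 4 states are all reachable.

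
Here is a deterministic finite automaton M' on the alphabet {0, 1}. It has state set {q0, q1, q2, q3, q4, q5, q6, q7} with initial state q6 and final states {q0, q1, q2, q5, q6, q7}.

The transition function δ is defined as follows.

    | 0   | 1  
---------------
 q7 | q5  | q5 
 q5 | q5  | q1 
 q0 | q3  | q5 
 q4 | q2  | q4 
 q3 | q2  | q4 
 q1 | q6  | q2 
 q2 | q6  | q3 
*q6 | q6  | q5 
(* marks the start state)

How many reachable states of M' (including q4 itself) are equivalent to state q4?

States {q0,q7} cannot be reached from the start state, so discard them.
Start with accepting vs non-accepting: {q1,q2,q5,q6} | {q3,q4}.
On input 1, block {q1,q2,q5,q6} splits into {q1,q5,q6} and {q2}.
On input 1, block {q1,q5,q6} splits into {q5,q6} and {q1}.
On input 1, block {q5,q6} splits into {q5} and {q6}.
The partition is now stable with 5 blocks: {q5} | {q3,q4} | {q2} | {q1} | {q6}.
State q4 belongs to the block {q3,q4}, which has 2 states.

2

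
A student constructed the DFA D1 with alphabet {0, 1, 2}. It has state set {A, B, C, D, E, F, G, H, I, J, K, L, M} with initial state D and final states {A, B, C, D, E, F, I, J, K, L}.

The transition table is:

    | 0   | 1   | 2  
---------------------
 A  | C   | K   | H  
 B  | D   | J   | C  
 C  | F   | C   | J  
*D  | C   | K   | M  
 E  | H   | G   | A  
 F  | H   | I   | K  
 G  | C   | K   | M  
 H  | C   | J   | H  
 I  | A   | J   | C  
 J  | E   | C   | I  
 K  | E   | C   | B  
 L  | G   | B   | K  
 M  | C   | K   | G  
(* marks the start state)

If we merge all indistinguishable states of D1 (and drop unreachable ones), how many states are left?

States {L} cannot be reached from the start state, so discard them.
Start with accepting vs non-accepting: {A,B,C,D,E,F,I,J,K} | {G,H,M}.
On input 0, block {A,B,C,D,E,F,I,J,K} splits into {A,B,C,D,I,J,K} and {E,F}.
On input 0, block {A,B,C,D,I,J,K} splits into {A,B,D,I} and {C,J,K}.
Refine {A,B,D,I} on symbol 0: members go to different blocks, giving {A,D} and {B,I}.
Refine {E,F} on symbol 1: members go to different blocks, giving {E} and {F}.
Split {C,J,K} by δ(·,0) → {J,K} and {C}.
No further refinement is possible. Final partition (7 blocks): {A,D} | {G,H,M} | {E} | {J,K} | {B,I} | {F} | {C}.

7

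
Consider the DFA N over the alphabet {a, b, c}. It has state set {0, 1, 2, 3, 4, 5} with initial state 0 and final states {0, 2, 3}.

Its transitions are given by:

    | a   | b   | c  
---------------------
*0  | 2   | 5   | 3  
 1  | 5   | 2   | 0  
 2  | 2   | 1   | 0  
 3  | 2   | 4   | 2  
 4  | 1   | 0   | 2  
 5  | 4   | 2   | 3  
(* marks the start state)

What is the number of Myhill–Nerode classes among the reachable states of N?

Every state is reachable, so we keep all 6.
P0 = {0,2,3} | {1,4,5}.
No further refinement is possible. Final partition (2 blocks): {0,2,3} | {1,4,5}.

2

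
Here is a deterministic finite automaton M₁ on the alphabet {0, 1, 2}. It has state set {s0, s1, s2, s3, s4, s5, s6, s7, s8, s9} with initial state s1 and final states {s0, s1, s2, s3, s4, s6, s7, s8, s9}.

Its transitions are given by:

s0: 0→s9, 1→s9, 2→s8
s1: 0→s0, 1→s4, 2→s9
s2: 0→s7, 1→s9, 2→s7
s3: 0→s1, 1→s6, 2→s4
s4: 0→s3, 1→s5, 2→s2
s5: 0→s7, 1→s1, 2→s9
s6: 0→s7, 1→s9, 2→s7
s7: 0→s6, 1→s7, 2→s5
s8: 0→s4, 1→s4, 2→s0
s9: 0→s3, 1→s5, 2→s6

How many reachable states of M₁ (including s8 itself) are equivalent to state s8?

2

All states are reachable from the start state.
Initial partition by acceptance: {s0,s1,s2,s3,s4,s6,s7,s8,s9} | {s5}.
On input 1, block {s0,s1,s2,s3,s4,s6,s7,s8,s9} splits into {s0,s1,s2,s3,s6,s7,s8} and {s4,s9}.
Refine {s0,s1,s2,s3,s6,s7,s8} on symbol 0: members go to different blocks, giving {s1,s2,s3,s6,s7} and {s0,s8}.
On input 0, block {s1,s2,s3,s6,s7} splits into {s2,s3,s6,s7} and {s1}.
Refine {s2,s3,s6,s7} on symbol 0: members go to different blocks, giving {s2,s6,s7} and {s3}.
Split {s2,s6,s7} by δ(·,1) → {s2,s6} and {s7}.
The partition is now stable with 7 blocks: {s2,s6} | {s5} | {s4,s9} | {s0,s8} | {s1} | {s3} | {s7}.
State s8 belongs to the block {s0,s8}, which has 2 states.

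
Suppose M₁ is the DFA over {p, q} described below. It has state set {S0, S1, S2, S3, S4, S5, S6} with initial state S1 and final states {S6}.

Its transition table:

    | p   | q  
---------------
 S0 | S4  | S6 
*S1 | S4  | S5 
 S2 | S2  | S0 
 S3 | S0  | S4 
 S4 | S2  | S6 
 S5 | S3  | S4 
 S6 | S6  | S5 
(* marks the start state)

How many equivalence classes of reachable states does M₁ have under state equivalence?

Initial partition by acceptance: {S6} | {S0,S1,S2,S3,S4,S5}.
On input q, block {S0,S1,S2,S3,S4,S5} splits into {S1,S2,S3,S5} and {S0,S4}.
On input p, block {S1,S2,S3,S5} splits into {S1,S3} and {S2,S5}.
Split {S1,S3} by δ(·,q) → {S1} and {S3}.
Refine {S0,S4} on symbol p: members go to different blocks, giving {S0} and {S4}.
Split {S2,S5} by δ(·,p) → {S2} and {S5}.
No further refinement is possible. Final partition (7 blocks): {S6} | {S1} | {S0} | {S2} | {S3} | {S4} | {S5}.

7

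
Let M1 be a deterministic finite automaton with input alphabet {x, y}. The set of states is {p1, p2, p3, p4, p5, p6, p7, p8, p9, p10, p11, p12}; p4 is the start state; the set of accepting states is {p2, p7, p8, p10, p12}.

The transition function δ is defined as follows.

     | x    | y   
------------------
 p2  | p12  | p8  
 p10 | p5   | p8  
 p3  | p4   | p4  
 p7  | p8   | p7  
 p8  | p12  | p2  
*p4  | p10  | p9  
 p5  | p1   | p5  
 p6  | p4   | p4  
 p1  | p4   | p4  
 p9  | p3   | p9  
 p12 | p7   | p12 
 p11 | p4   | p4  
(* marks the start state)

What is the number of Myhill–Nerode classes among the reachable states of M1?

First remove the unreachable states {p6,p11}; 10 states remain.
Start with accepting vs non-accepting: {p2,p7,p8,p10,p12} | {p1,p3,p4,p5,p9}.
Split {p2,p7,p8,p10,p12} by δ(·,x) → {p2,p7,p8,p12} and {p10}.
On input x, block {p1,p3,p4,p5,p9} splits into {p1,p3,p5,p9} and {p4}.
Split {p1,p3,p5,p9} by δ(·,x) → {p1,p3} and {p5,p9}.
No further refinement is possible. Final partition (5 blocks): {p2,p7,p8,p12} | {p1,p3} | {p10} | {p4} | {p5,p9}.

5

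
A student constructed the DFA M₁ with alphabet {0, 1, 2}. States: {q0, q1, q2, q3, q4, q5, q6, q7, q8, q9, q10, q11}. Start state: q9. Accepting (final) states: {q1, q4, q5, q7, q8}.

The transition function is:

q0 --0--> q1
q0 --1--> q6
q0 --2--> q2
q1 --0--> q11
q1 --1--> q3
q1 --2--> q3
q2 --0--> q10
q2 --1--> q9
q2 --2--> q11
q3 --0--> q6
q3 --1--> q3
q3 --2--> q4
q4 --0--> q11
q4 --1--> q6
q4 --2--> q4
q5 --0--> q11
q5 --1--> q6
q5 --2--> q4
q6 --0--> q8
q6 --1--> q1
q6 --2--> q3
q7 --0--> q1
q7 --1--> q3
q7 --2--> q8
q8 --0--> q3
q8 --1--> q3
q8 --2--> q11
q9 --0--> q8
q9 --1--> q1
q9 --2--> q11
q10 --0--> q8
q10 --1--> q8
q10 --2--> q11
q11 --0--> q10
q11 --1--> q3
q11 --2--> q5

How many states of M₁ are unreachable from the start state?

No path from q9 leads to q0, q2, q7; the other 9 states are all reachable.

3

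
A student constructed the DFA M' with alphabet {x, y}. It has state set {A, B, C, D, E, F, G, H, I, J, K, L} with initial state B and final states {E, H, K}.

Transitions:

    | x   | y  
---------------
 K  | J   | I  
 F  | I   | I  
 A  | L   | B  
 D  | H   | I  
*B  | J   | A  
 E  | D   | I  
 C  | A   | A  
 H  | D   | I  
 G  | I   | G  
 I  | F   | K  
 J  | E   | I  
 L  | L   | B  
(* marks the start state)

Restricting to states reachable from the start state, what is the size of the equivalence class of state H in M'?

3

States {C,G} cannot be reached from the start state, so discard them.
Initial partition by acceptance: {E,H,K} | {A,B,D,F,I,J,L}.
Split {A,B,D,F,I,J,L} by δ(·,x) → {A,B,F,I,L} and {D,J}.
Refine {A,B,F,I,L} on symbol x: members go to different blocks, giving {A,F,I,L} and {B}.
Split {A,F,I,L} by δ(·,y) → {A,L} and {F} and {I}.
The partition is now stable with 6 blocks: {E,H,K} | {A,L} | {D,J} | {B} | {F} | {I}.
The equivalence class containing H is {E,H,K}, of size 3.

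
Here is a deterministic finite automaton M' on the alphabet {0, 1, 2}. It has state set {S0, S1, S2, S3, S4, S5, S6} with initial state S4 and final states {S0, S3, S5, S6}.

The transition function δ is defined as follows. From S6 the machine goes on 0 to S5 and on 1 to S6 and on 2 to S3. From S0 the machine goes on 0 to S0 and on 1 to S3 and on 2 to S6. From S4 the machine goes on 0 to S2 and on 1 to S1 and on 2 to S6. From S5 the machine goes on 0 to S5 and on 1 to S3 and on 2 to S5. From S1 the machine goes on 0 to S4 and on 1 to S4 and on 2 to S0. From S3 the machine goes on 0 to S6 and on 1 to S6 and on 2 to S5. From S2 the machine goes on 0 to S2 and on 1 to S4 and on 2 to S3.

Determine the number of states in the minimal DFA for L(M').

2

All states are reachable from the start state.
Start with accepting vs non-accepting: {S0,S3,S5,S6} | {S1,S2,S4}.
Stable partition: {S0,S3,S5,S6} | {S1,S2,S4} — 2 equivalence classes.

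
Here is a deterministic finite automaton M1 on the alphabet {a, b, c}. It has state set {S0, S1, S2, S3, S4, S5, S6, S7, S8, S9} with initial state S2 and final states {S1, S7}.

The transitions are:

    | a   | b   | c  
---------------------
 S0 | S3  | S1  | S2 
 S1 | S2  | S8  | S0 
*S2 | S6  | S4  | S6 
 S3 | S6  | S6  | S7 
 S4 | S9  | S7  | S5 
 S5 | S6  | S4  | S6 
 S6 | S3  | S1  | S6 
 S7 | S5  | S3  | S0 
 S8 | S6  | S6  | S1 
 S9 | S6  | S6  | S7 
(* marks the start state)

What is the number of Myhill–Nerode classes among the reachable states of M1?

All states are reachable from the start state.
Initial partition by acceptance: {S1,S7} | {S0,S2,S3,S4,S5,S6,S8,S9}.
Split {S0,S2,S3,S4,S5,S6,S8,S9} by δ(·,b) → {S2,S3,S5,S8,S9} and {S0,S4,S6}.
On input c, block {S2,S3,S5,S8,S9} splits into {S3,S8,S9} and {S2,S5}.
Refine {S0,S4,S6} on symbol c: members go to different blocks, giving {S0,S4} and {S6}.
Stable partition: {S1,S7} | {S3,S8,S9} | {S0,S4} | {S2,S5} | {S6} — 5 equivalence classes.

5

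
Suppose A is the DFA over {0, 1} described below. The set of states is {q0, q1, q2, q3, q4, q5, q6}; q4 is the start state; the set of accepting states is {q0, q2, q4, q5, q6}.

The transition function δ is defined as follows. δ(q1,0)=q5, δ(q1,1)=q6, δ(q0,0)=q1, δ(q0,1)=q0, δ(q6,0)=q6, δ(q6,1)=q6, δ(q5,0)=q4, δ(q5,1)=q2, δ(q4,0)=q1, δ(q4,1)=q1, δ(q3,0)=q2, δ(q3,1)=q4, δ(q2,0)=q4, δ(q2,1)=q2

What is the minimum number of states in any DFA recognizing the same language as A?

4

States {q0,q3} cannot be reached from the start state, so discard them.
Initial partition by acceptance: {q2,q4,q5,q6} | {q1}.
Refine {q2,q4,q5,q6} on symbol 0: members go to different blocks, giving {q2,q5,q6} and {q4}.
Split {q2,q5,q6} by δ(·,0) → {q2,q5} and {q6}.
Stable partition: {q2,q5} | {q1} | {q4} | {q6} — 4 equivalence classes.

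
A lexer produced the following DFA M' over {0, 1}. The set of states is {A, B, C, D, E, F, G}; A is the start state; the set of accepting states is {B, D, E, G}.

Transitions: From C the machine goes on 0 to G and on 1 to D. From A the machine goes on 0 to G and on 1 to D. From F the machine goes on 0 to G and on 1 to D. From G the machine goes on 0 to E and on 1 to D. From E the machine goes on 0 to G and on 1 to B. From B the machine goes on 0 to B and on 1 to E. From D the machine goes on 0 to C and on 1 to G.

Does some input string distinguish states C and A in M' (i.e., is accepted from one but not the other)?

States {F} cannot be reached from the start state, so discard them.
Start with accepting vs non-accepting: {B,D,E,G} | {A,C}.
Refine {B,D,E,G} on symbol 0: members go to different blocks, giving {B,E,G} and {D}.
On input 1, block {B,E,G} splits into {B,E} and {G}.
Refine {B,E} on symbol 0: members go to different blocks, giving {B} and {E}.
No further refinement is possible. Final partition (5 blocks): {B} | {A,C} | {D} | {G} | {E}.
C and A lie in the same block of the stable partition, so they are equivalent — no string distinguishes them.

No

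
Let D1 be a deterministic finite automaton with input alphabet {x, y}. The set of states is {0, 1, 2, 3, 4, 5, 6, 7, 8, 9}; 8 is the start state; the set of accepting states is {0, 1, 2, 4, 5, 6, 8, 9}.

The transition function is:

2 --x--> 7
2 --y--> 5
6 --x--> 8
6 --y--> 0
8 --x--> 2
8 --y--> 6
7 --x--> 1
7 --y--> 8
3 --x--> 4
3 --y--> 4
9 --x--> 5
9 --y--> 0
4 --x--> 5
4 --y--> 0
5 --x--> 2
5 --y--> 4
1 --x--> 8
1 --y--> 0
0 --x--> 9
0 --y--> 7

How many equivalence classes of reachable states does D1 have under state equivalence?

5

Reachable states from the start: {0,1,2,4,5,6,7,8,9}. Unreachable: {3} — drop them.
P0 = {0,1,2,4,5,6,8,9} | {7}.
Split {0,1,2,4,5,6,8,9} by δ(·,x) → {0,1,4,5,6,8,9} and {2}.
On input x, block {0,1,4,5,6,8,9} splits into {0,1,4,6,9} and {5,8}.
Split {0,1,4,6,9} by δ(·,x) → {1,4,6,9} and {0}.
Stable partition: {1,4,6,9} | {7} | {2} | {5,8} | {0} — 5 equivalence classes.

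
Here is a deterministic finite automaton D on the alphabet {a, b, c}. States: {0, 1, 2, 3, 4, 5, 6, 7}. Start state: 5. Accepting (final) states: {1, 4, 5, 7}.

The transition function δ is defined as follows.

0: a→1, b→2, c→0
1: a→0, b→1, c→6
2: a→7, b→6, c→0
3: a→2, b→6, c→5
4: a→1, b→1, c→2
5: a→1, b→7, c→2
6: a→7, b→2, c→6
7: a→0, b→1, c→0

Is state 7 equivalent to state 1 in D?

Yes

States {3,4} cannot be reached from the start state, so discard them.
Start with accepting vs non-accepting: {1,5,7} | {0,2,6}.
Refine {1,5,7} on symbol a: members go to different blocks, giving {1,7} and {5}.
Stable partition: {1,7} | {0,2,6} | {5} — 3 equivalence classes.
7 and 1 lie in the same block of the stable partition, so they are equivalent — no string distinguishes them.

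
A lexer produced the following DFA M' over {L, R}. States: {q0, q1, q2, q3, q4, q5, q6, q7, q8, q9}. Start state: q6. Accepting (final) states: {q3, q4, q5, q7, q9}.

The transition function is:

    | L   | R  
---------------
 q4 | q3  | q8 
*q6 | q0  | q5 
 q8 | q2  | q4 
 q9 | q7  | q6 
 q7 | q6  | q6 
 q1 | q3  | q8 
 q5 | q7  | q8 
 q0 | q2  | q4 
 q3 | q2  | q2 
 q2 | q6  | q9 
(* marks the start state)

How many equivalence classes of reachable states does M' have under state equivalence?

First remove the unreachable states {q1}; 9 states remain.
P0 = {q3,q4,q5,q7,q9} | {q0,q2,q6,q8}.
Split {q3,q4,q5,q7,q9} by δ(·,L) → {q4,q5,q9} and {q3,q7}.
Stable partition: {q4,q5,q9} | {q0,q2,q6,q8} | {q3,q7} — 3 equivalence classes.

3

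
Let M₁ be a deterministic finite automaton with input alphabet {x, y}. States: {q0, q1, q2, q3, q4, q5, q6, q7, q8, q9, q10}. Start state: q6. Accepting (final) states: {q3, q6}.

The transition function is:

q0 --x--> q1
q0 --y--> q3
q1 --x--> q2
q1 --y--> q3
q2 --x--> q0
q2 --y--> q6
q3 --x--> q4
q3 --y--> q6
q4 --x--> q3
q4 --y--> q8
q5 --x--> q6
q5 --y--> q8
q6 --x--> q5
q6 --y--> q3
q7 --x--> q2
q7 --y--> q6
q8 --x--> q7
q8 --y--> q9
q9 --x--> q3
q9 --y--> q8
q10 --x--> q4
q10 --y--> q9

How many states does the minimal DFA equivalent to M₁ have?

4

Reachable states from the start: {q0,q1,q2,q3,q4,q5,q6,q7,q8,q9}. Unreachable: {q10} — drop them.
Initial partition by acceptance: {q3,q6} | {q0,q1,q2,q4,q5,q7,q8,q9}.
Split {q0,q1,q2,q4,q5,q7,q8,q9} by δ(·,x) → {q0,q1,q2,q7,q8} and {q4,q5,q9}.
On input y, block {q0,q1,q2,q7,q8} splits into {q0,q1,q2,q7} and {q8}.
No further refinement is possible. Final partition (4 blocks): {q3,q6} | {q0,q1,q2,q7} | {q4,q5,q9} | {q8}.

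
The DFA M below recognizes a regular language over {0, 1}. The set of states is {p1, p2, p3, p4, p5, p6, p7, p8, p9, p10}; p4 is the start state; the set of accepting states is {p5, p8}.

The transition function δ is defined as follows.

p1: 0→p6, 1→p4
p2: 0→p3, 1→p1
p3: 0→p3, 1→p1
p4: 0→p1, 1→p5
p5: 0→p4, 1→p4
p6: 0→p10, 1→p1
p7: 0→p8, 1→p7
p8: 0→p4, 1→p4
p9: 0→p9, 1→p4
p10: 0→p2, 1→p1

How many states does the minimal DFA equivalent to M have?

4

Reachable states from the start: {p1,p2,p3,p4,p5,p6,p10}. Unreachable: {p7,p8,p9} — drop them.
Start with accepting vs non-accepting: {p5} | {p1,p2,p3,p4,p6,p10}.
Refine {p1,p2,p3,p4,p6,p10} on symbol 1: members go to different blocks, giving {p1,p2,p3,p6,p10} and {p4}.
On input 1, block {p1,p2,p3,p6,p10} splits into {p2,p3,p6,p10} and {p1}.
No further refinement is possible. Final partition (4 blocks): {p5} | {p2,p3,p6,p10} | {p4} | {p1}.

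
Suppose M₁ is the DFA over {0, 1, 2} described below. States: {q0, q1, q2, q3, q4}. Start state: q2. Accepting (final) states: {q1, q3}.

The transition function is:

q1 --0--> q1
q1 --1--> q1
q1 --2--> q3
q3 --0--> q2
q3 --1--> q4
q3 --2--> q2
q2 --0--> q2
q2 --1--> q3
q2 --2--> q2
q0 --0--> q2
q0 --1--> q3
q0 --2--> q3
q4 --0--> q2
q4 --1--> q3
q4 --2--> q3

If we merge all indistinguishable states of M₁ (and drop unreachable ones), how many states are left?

3

First remove the unreachable states {q0,q1}; 3 states remain.
Start with accepting vs non-accepting: {q3} | {q2,q4}.
On input 2, block {q2,q4} splits into {q2} and {q4}.
No further refinement is possible. Final partition (3 blocks): {q3} | {q2} | {q4}.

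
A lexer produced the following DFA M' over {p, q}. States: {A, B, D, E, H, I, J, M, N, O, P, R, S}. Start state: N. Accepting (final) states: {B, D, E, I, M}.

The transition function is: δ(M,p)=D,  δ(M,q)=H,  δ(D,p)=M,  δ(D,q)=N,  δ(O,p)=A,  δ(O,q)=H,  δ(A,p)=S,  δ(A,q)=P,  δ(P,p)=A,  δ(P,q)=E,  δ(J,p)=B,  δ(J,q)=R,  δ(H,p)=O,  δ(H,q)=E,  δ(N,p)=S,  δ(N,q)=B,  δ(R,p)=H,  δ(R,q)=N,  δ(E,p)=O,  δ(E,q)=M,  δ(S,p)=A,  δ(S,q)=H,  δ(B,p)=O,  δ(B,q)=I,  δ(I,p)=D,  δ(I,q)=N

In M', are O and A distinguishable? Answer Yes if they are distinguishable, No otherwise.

No

States {J,R} cannot be reached from the start state, so discard them.
Start with accepting vs non-accepting: {B,D,E,I,M} | {A,H,N,O,P,S}.
On input p, block {B,D,E,I,M} splits into {D,I,M} and {B,E}.
On input q, block {A,H,N,O,P,S} splits into {A,O,S} and {H,N,P}.
Stable partition: {D,I,M} | {A,O,S} | {B,E} | {H,N,P} — 4 equivalence classes.
O and A lie in the same block of the stable partition, so they are equivalent — no string distinguishes them.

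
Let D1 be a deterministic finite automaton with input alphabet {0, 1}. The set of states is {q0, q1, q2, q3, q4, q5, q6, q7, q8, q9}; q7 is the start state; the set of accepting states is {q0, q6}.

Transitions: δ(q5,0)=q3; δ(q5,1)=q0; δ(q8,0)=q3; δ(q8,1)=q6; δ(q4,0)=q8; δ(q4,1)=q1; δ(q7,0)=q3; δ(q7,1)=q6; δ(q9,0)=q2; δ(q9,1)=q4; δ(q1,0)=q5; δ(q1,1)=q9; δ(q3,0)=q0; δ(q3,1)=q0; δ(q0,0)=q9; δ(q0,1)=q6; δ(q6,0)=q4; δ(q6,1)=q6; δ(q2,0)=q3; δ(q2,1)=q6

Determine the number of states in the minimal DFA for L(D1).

4

Initial partition by acceptance: {q0,q6} | {q1,q2,q3,q4,q5,q7,q8,q9}.
Refine {q1,q2,q3,q4,q5,q7,q8,q9} on symbol 0: members go to different blocks, giving {q1,q2,q4,q5,q7,q8,q9} and {q3}.
Refine {q1,q2,q4,q5,q7,q8,q9} on symbol 0: members go to different blocks, giving {q2,q5,q7,q8} and {q1,q4,q9}.
No further refinement is possible. Final partition (4 blocks): {q0,q6} | {q2,q5,q7,q8} | {q3} | {q1,q4,q9}.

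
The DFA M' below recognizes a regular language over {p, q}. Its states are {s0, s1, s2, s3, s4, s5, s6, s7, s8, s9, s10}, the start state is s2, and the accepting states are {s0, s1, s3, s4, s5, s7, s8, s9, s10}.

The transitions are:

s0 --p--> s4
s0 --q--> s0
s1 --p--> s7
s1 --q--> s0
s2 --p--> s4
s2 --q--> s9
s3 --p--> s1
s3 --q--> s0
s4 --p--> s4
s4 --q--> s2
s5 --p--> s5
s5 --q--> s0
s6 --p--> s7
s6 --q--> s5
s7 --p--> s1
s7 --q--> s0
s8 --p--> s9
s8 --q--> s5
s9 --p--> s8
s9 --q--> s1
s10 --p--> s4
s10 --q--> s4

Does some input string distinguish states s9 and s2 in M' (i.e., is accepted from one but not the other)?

Yes

States {s3,s6,s10} cannot be reached from the start state, so discard them.
P0 = {s0,s1,s4,s5,s7,s8,s9} | {s2}.
Refine {s0,s1,s4,s5,s7,s8,s9} on symbol q: members go to different blocks, giving {s0,s1,s5,s7,s8,s9} and {s4}.
Refine {s0,s1,s5,s7,s8,s9} on symbol p: members go to different blocks, giving {s1,s5,s7,s8,s9} and {s0}.
On input q, block {s1,s5,s7,s8,s9} splits into {s1,s5,s7} and {s8,s9}.
The partition is now stable with 5 blocks: {s1,s5,s7} | {s2} | {s4} | {s0} | {s8,s9}.
s9 and s2 end up in different blocks, so they are distinguishable. For instance, the string 'ε' is accepted from only s9.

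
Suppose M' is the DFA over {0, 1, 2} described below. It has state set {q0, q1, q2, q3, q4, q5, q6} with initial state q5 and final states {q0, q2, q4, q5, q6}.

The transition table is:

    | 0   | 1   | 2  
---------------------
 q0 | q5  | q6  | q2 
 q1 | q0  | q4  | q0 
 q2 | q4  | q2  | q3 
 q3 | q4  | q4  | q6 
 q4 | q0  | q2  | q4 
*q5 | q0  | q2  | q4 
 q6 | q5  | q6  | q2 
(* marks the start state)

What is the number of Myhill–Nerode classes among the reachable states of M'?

First remove the unreachable states {q1}; 6 states remain.
P0 = {q0,q2,q4,q5,q6} | {q3}.
On input 2, block {q0,q2,q4,q5,q6} splits into {q0,q4,q5,q6} and {q2}.
On input 1, block {q0,q4,q5,q6} splits into {q0,q6} and {q4,q5}.
The partition is now stable with 4 blocks: {q0,q6} | {q3} | {q2} | {q4,q5}.

4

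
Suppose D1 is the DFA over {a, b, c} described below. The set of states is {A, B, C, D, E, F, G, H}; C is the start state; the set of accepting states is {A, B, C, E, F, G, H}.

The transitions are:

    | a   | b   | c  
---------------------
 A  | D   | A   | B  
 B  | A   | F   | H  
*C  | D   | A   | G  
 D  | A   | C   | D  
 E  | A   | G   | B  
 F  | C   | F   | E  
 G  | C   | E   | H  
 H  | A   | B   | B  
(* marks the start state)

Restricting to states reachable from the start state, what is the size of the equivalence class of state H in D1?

5

P0 = {A,B,C,E,F,G,H} | {D}.
On input a, block {A,B,C,E,F,G,H} splits into {B,E,F,G,H} and {A,C}.
No further refinement is possible. Final partition (3 blocks): {B,E,F,G,H} | {D} | {A,C}.
The equivalence class containing H is {B,E,F,G,H}, of size 5.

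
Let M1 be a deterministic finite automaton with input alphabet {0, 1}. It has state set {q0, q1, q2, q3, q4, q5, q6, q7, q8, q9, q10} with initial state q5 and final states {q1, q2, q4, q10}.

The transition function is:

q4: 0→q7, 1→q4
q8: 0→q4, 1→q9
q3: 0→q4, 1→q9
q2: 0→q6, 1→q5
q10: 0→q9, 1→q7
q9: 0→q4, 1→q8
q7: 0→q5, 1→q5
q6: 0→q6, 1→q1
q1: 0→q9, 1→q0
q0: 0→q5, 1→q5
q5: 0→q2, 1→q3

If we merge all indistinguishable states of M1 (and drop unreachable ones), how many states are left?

7

First remove the unreachable states {q10}; 10 states remain.
Start with accepting vs non-accepting: {q1,q2,q4} | {q0,q3,q5,q6,q7,q8,q9}.
Refine {q1,q2,q4} on symbol 1: members go to different blocks, giving {q1,q2} and {q4}.
Split {q0,q3,q5,q6,q7,q8,q9} by δ(·,0) → {q0,q6,q7} and {q3,q8,q9} and {q5}.
On input 0, block {q1,q2} splits into {q1} and {q2}.
On input 0, block {q0,q6,q7} splits into {q0,q7} and {q6}.
No further refinement is possible. Final partition (7 blocks): {q1} | {q0,q7} | {q4} | {q3,q8,q9} | {q5} | {q2} | {q6}.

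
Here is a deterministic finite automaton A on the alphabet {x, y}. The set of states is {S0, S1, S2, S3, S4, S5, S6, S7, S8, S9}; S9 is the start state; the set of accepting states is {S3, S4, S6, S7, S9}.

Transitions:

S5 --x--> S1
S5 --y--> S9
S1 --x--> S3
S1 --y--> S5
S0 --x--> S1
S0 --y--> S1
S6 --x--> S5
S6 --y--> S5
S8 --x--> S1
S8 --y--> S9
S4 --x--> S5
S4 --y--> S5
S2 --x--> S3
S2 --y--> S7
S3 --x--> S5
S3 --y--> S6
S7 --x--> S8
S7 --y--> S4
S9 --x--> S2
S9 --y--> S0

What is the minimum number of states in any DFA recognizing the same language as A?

All states are reachable from the start state.
Initial partition by acceptance: {S3,S4,S6,S7,S9} | {S0,S1,S2,S5,S8}.
On input y, block {S3,S4,S6,S7,S9} splits into {S4,S6,S9} and {S3,S7}.
Split {S0,S1,S2,S5,S8} by δ(·,x) → {S0,S5,S8} and {S1,S2}.
On input x, block {S4,S6,S9} splits into {S4,S6} and {S9}.
Split {S0,S5,S8} by δ(·,y) → {S5,S8} and {S0}.
On input y, block {S1,S2} splits into {S1} and {S2}.
Stable partition: {S4,S6} | {S5,S8} | {S3,S7} | {S1} | {S9} | {S0} | {S2} — 7 equivalence classes.

7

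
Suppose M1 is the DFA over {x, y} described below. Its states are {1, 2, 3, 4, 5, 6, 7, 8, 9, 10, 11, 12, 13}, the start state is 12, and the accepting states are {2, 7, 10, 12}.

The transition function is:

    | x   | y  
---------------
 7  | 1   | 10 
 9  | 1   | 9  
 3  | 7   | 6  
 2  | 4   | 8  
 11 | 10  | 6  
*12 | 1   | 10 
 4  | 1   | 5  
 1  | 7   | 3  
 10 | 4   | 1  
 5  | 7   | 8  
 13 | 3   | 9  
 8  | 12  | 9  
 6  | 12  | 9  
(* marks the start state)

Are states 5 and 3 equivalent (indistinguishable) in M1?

Yes

Reachable states from the start: {1,3,4,5,6,7,8,9,10,12}. Unreachable: {2,11,13} — drop them.
P0 = {7,10,12} | {1,3,4,5,6,8,9}.
Refine {7,10,12} on symbol y: members go to different blocks, giving {7,12} and {10}.
Refine {1,3,4,5,6,8,9} on symbol x: members go to different blocks, giving {1,3,5,6,8} and {4,9}.
On input y, block {1,3,5,6,8} splits into {1,3,5} and {6,8}.
On input y, block {1,3,5} splits into {3,5} and {1}.
Split {4,9} by δ(·,y) → {4} and {9}.
The partition is now stable with 7 blocks: {7,12} | {3,5} | {10} | {4} | {6,8} | {1} | {9}.
5 and 3 lie in the same block of the stable partition, so they are equivalent — no string distinguishes them.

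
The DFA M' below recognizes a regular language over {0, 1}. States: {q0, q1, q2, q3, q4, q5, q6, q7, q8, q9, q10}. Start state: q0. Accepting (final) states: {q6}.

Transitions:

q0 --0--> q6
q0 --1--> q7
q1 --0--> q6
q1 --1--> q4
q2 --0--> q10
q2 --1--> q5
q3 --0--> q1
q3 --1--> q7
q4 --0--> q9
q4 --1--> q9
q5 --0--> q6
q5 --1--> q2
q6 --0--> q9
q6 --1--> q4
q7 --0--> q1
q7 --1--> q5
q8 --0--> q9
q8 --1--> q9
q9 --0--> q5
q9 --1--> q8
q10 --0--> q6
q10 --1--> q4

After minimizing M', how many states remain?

6

States {q3} cannot be reached from the start state, so discard them.
Start with accepting vs non-accepting: {q6} | {q0,q1,q2,q4,q5,q7,q8,q9,q10}.
On input 0, block {q0,q1,q2,q4,q5,q7,q8,q9,q10} splits into {q2,q4,q7,q8,q9} and {q0,q1,q5,q10}.
Split {q2,q4,q7,q8,q9} by δ(·,0) → {q2,q7,q9} and {q4,q8}.
Refine {q2,q7,q9} on symbol 1: members go to different blocks, giving {q2,q7} and {q9}.
On input 1, block {q0,q1,q5,q10} splits into {q0,q5} and {q1,q10}.
The partition is now stable with 6 blocks: {q6} | {q2,q7} | {q0,q5} | {q4,q8} | {q9} | {q1,q10}.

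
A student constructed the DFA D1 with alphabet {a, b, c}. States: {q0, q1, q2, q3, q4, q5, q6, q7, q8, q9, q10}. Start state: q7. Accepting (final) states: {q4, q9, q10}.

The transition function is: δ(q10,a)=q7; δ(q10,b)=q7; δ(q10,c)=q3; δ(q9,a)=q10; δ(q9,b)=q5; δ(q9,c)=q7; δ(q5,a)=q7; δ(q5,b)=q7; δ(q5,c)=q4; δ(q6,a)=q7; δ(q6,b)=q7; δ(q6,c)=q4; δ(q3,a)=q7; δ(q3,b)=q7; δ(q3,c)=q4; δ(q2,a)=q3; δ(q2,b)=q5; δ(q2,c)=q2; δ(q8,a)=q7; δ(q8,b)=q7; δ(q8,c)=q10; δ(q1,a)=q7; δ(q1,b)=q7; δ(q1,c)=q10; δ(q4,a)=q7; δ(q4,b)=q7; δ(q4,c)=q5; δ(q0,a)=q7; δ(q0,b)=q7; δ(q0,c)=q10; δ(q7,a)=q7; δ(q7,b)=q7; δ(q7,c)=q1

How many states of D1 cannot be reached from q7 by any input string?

Starting at q7 and following transitions, the reachable set is {q1, q3, q4, q5, q7, q10}. That leaves q0, q2, q6, q8, q9 unreachable — 5 in total.

5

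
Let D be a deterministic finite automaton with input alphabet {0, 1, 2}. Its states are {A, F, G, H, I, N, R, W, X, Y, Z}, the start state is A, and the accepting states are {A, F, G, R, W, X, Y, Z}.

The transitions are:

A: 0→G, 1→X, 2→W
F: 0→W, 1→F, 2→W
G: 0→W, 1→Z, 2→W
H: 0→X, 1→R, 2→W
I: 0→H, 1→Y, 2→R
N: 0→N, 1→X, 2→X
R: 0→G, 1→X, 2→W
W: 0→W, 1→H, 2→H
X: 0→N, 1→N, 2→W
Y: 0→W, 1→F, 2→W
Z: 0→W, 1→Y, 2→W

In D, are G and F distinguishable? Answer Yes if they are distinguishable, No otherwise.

States {I} cannot be reached from the start state, so discard them.
Initial partition by acceptance: {A,F,G,R,W,X,Y,Z} | {H,N}.
Split {A,F,G,R,W,X,Y,Z} by δ(·,0) → {A,F,G,R,W,Y,Z} and {X}.
Split {A,F,G,R,W,Y,Z} by δ(·,1) → {F,G,Y,Z} and {A,R} and {W}.
On input 0, block {H,N} splits into {N} and {H}.
No further refinement is possible. Final partition (6 blocks): {F,G,Y,Z} | {N} | {X} | {A,R} | {W} | {H}.
G and F lie in the same block of the stable partition, so they are equivalent — no string distinguishes them.

No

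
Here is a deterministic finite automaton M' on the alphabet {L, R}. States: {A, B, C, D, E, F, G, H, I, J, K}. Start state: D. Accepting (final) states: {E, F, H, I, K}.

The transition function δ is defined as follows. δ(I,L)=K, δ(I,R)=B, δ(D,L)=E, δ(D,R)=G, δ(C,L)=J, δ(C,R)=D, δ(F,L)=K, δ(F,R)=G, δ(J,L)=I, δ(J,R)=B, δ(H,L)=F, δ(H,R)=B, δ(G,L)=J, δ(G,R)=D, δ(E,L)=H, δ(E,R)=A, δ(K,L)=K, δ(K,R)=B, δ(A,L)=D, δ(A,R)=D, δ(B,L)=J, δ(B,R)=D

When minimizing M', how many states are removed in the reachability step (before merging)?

No path from D leads to C; the other 10 states are all reachable.

1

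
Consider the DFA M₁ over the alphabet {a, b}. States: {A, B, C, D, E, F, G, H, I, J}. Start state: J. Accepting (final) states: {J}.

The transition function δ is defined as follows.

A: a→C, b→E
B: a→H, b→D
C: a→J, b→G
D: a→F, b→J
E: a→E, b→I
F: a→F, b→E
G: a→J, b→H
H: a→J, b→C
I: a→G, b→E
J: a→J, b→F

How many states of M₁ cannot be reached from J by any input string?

No path from J leads to A, B, D; the other 7 states are all reachable.

3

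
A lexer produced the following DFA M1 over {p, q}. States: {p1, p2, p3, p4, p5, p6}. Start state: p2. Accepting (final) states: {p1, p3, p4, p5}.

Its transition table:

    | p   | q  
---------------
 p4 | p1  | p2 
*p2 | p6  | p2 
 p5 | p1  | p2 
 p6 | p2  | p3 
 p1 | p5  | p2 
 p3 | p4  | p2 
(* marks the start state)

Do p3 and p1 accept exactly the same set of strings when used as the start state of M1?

All states are reachable from the start state.
P0 = {p1,p3,p4,p5} | {p2,p6}.
Refine {p2,p6} on symbol q: members go to different blocks, giving {p2} and {p6}.
The partition is now stable with 3 blocks: {p1,p3,p4,p5} | {p2} | {p6}.
p3 and p1 lie in the same block of the stable partition, so they are equivalent — no string distinguishes them.

Yes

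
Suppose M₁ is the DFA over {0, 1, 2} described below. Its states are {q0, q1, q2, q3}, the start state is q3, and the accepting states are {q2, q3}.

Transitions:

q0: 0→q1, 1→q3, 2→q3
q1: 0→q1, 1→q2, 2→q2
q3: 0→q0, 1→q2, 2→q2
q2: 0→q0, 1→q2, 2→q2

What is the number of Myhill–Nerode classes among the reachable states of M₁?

All states are reachable from the start state.
P0 = {q2,q3} | {q0,q1}.
Stable partition: {q2,q3} | {q0,q1} — 2 equivalence classes.

2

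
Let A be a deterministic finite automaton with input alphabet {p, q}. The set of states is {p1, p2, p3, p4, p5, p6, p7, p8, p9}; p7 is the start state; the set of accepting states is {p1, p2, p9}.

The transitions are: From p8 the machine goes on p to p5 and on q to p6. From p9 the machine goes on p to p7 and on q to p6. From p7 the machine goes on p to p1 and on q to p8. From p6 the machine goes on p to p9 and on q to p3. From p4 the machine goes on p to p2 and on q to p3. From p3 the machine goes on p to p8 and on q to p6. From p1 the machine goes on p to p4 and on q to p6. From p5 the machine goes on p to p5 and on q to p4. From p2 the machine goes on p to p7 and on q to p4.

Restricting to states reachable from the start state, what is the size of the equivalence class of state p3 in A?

Every state is reachable, so we keep all 9.
Initial partition by acceptance: {p1,p2,p9} | {p3,p4,p5,p6,p7,p8}.
On input p, block {p3,p4,p5,p6,p7,p8} splits into {p3,p5,p8} and {p4,p6,p7}.
No further refinement is possible. Final partition (3 blocks): {p1,p2,p9} | {p3,p5,p8} | {p4,p6,p7}.
State p3 belongs to the block {p3,p5,p8}, which has 3 states.

3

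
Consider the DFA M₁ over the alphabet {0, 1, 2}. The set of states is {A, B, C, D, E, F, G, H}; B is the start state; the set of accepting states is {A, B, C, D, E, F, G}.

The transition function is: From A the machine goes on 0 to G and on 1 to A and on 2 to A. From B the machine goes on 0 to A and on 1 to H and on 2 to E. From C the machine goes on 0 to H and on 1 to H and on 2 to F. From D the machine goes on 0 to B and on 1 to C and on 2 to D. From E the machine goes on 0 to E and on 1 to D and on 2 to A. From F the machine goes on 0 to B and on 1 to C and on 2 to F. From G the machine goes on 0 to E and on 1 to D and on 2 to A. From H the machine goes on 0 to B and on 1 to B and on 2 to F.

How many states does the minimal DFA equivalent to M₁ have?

Initial partition by acceptance: {A,B,C,D,E,F,G} | {H}.
On input 0, block {A,B,C,D,E,F,G} splits into {A,B,D,E,F,G} and {C}.
Split {A,B,D,E,F,G} by δ(·,1) → {A,E,G} and {D,F} and {B}.
On input 1, block {A,E,G} splits into {E,G} and {A}.
The partition is now stable with 6 blocks: {E,G} | {H} | {C} | {D,F} | {B} | {A}.

6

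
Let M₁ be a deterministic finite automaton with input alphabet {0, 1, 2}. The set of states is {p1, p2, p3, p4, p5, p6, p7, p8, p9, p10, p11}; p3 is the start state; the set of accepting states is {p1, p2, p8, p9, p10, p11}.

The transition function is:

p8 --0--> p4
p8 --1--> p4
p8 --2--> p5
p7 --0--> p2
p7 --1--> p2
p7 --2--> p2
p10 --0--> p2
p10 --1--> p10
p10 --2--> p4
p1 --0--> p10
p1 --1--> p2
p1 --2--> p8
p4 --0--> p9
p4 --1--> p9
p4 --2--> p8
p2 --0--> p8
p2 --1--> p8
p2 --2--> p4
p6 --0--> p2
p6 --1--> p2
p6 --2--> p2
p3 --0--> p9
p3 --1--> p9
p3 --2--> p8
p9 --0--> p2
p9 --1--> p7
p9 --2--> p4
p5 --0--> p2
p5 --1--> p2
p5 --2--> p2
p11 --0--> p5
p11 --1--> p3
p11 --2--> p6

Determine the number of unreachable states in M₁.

No path from p3 leads to p1, p6, p10, p11; the other 7 states are all reachable.

4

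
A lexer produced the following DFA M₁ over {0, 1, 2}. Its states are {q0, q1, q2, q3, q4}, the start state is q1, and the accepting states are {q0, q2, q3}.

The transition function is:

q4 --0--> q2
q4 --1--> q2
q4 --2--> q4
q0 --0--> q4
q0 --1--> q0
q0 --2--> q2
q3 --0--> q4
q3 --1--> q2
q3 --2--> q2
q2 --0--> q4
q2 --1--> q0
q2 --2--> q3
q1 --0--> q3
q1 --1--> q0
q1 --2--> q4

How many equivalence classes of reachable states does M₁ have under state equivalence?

2

Every state is reachable, so we keep all 5.
P0 = {q0,q2,q3} | {q1,q4}.
No further refinement is possible. Final partition (2 blocks): {q0,q2,q3} | {q1,q4}.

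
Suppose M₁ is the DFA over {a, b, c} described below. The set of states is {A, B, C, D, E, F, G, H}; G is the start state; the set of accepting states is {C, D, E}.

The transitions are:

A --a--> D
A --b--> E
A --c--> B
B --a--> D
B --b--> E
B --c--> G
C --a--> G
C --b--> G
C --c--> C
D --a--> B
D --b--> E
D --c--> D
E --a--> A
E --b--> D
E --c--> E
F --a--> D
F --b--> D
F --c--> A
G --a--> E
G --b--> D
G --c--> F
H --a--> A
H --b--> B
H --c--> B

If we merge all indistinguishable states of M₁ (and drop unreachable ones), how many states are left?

States {C,H} cannot be reached from the start state, so discard them.
Start with accepting vs non-accepting: {D,E} | {A,B,F,G}.
The partition is now stable with 2 blocks: {D,E} | {A,B,F,G}.

2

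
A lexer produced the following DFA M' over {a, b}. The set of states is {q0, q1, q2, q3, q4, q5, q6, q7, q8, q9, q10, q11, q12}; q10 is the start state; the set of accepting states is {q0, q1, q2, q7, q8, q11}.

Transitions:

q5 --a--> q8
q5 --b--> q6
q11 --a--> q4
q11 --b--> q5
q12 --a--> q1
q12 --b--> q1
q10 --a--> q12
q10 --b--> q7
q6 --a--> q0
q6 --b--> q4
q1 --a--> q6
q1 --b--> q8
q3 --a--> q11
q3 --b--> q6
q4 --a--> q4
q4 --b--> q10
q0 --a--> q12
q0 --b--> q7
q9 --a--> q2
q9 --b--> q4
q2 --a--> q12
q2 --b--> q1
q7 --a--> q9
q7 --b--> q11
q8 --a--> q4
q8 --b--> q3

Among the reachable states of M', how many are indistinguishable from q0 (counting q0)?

2

Every state is reachable, so we keep all 13.
Start with accepting vs non-accepting: {q0,q1,q2,q7,q8,q11} | {q3,q4,q5,q6,q9,q10,q12}.
Refine {q0,q1,q2,q7,q8,q11} on symbol b: members go to different blocks, giving {q0,q1,q2,q7} and {q8,q11}.
Split {q0,q1,q2,q7} by δ(·,b) → {q0,q2} and {q1,q7}.
Split {q3,q4,q5,q6,q9,q10,q12} by δ(·,a) → {q3,q5} and {q4,q10} and {q6,q9} and {q12}.
Refine {q4,q10} on symbol a: members go to different blocks, giving {q4} and {q10}.
The partition is now stable with 8 blocks: {q0,q2} | {q3,q5} | {q8,q11} | {q1,q7} | {q4} | {q6,q9} | {q12} | {q10}.
The equivalence class containing q0 is {q0,q2}, of size 2.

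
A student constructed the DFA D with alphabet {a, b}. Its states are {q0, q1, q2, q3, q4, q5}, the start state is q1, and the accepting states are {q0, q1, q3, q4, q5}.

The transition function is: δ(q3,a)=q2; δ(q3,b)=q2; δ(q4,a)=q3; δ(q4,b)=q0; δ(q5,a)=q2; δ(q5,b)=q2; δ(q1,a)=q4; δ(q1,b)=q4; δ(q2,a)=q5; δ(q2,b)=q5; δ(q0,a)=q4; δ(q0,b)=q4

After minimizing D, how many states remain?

P0 = {q0,q1,q3,q4,q5} | {q2}.
On input a, block {q0,q1,q3,q4,q5} splits into {q0,q1,q4} and {q3,q5}.
Refine {q0,q1,q4} on symbol a: members go to different blocks, giving {q0,q1} and {q4}.
No further refinement is possible. Final partition (4 blocks): {q0,q1} | {q2} | {q3,q5} | {q4}.

4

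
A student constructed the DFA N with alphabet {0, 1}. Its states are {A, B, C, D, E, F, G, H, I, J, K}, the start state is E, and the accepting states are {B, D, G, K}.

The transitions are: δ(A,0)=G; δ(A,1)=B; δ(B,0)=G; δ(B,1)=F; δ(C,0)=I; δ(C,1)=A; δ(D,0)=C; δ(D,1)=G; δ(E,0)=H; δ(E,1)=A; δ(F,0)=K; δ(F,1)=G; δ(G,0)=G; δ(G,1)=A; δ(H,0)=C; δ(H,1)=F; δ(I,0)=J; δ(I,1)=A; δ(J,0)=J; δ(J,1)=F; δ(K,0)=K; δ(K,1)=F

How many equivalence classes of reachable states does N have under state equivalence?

3

Reachable states from the start: {A,B,C,E,F,G,H,I,J,K}. Unreachable: {D} — drop them.
Start with accepting vs non-accepting: {B,G,K} | {A,C,E,F,H,I,J}.
On input 0, block {A,C,E,F,H,I,J} splits into {C,E,H,I,J} and {A,F}.
No further refinement is possible. Final partition (3 blocks): {B,G,K} | {C,E,H,I,J} | {A,F}.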